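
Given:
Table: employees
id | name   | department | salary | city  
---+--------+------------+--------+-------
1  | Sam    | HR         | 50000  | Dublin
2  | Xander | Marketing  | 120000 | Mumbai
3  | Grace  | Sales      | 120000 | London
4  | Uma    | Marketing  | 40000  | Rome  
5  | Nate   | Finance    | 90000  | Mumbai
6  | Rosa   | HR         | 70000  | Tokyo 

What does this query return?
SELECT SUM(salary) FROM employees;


SUM(salary) = 50000 + 120000 + 120000 + 40000 + 90000 + 70000 = 490000

490000


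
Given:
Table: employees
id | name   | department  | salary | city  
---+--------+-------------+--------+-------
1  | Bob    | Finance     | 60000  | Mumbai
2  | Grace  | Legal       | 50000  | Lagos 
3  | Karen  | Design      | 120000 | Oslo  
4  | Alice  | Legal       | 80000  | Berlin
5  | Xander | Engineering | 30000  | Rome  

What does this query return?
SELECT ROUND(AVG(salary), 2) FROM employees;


SUM(salary) = 340000
COUNT = 5
ROUND(AVG, 2) = ROUND(340000 / 5, 2) = 68000.0

68000.0


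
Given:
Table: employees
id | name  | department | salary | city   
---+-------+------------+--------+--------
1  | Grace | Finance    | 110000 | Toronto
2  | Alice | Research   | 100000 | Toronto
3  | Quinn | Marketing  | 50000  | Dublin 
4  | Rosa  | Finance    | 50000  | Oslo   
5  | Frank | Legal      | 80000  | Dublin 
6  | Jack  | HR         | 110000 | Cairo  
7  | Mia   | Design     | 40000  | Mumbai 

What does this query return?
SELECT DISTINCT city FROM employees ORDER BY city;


All 'city' values (row order): Toronto, Toronto, Dublin, Oslo, Dublin, Cairo, Mumbai
Removing duplicates leaves 5 unique value(s).

5 values:
Cairo
Dublin
Mumbai
Oslo
Toronto


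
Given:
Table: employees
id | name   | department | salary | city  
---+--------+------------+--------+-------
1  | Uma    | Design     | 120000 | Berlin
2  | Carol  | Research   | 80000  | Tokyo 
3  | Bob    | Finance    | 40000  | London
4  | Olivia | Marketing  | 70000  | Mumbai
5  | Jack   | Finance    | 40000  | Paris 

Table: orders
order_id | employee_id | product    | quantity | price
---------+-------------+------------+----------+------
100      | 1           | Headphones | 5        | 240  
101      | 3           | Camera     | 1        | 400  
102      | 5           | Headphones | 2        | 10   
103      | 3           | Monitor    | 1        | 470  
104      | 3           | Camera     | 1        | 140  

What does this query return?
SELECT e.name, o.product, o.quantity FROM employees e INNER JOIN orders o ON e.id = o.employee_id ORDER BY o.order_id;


Joining employees.id = orders.employee_id:
  employee Uma (id=1) -> order Headphones
  employee Bob (id=3) -> order Camera
  employee Jack (id=5) -> order Headphones
  employee Bob (id=3) -> order Monitor
  employee Bob (id=3) -> order Camera


5 rows:
Uma, Headphones, 5
Bob, Camera, 1
Jack, Headphones, 2
Bob, Monitor, 1
Bob, Camera, 1


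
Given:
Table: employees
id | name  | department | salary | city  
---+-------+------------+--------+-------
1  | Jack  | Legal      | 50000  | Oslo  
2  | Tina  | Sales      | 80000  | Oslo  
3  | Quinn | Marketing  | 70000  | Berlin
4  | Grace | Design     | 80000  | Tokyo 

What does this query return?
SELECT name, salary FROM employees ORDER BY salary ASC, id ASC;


Sorting by salary ASC, then id ASC for ties

4 rows:
Jack, 50000
Quinn, 70000
Tina, 80000
Grace, 80000


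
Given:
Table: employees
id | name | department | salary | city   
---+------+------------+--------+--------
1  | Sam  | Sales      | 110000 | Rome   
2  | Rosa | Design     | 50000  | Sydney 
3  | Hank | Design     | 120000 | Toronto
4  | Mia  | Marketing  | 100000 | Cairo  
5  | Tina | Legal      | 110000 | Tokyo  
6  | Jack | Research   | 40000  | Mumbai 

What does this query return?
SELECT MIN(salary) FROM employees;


Salaries: 110000, 50000, 120000, 100000, 110000, 40000
MIN = 40000

40000


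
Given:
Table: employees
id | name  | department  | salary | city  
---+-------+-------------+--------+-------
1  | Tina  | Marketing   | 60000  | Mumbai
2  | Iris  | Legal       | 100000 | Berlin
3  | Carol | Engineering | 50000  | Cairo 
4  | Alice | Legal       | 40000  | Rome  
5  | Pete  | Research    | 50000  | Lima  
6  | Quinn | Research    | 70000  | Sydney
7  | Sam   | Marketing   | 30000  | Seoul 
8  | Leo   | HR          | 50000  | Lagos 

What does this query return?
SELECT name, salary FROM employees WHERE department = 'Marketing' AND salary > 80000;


Filtering: department = 'Marketing' AND salary > 80000
Matching: 0 rows

Empty result set (0 rows)


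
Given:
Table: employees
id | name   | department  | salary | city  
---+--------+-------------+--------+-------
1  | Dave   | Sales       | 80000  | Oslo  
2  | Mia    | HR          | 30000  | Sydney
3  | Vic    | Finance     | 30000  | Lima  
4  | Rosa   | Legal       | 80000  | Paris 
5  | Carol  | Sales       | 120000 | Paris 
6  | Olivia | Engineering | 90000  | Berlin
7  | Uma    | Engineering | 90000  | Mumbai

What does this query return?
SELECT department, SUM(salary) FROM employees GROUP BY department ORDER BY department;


Summing salary within each department:
  Engineering: 90000 + 90000 = 180000
  Finance: 30000 = 30000
  HR: 30000 = 30000
  Legal: 80000 = 80000
  Sales: 80000 + 120000 = 200000


5 groups:
Engineering, 180000
Finance, 30000
HR, 30000
Legal, 80000
Sales, 200000


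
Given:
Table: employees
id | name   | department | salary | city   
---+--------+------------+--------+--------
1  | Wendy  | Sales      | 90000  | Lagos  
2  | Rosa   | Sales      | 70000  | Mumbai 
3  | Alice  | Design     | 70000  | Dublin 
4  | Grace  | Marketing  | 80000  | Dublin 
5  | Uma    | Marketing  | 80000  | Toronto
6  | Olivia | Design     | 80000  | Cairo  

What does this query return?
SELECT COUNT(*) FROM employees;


COUNT(*) counts all rows

6


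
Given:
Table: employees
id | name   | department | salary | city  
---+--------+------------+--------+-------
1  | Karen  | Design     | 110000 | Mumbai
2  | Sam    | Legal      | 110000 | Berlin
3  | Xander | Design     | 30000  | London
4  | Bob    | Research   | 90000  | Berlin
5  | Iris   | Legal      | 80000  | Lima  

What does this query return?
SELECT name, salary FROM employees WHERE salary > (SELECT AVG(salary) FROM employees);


Subquery: AVG(salary) = 84000.0
Filtering: salary > 84000.0
  Karen (110000) -> MATCH
  Sam (110000) -> MATCH
  Bob (90000) -> MATCH


3 rows:
Karen, 110000
Sam, 110000
Bob, 90000


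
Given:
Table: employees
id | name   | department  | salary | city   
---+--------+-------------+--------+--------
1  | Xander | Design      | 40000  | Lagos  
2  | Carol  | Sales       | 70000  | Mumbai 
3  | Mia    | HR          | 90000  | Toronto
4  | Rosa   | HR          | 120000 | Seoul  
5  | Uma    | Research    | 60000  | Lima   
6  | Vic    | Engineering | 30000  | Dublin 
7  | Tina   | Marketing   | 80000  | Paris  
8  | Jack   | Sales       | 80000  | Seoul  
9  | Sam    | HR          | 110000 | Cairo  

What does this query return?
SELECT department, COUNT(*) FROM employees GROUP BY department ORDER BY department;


Assigning each row to its department group:
  Xander -> Design
  Carol -> Sales
  Mia -> HR
  Rosa -> HR
  Uma -> Research
  Vic -> Engineering
  Tina -> Marketing
  Jack -> Sales
  Sam -> HR


6 groups:
Design, 1
Engineering, 1
HR, 3
Marketing, 1
Research, 1
Sales, 2


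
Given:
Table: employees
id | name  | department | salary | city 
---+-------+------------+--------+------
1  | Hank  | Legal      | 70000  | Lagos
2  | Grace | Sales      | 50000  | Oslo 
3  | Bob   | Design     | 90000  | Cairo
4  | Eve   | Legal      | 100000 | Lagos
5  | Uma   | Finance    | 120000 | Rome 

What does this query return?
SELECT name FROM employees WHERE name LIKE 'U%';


LIKE 'U%' matches names starting with 'U'
Matching: 1

1 rows:
Uma


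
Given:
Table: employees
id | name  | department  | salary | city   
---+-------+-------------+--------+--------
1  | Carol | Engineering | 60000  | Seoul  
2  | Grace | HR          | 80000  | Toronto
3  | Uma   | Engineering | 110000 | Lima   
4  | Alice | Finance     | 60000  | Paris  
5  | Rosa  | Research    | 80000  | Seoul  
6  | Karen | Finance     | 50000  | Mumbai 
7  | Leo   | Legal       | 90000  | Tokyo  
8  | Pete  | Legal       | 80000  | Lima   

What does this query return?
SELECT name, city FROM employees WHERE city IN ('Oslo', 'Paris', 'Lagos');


Filtering: city IN ('Oslo', 'Paris', 'Lagos')
Matching: 1 rows

1 rows:
Alice, Paris


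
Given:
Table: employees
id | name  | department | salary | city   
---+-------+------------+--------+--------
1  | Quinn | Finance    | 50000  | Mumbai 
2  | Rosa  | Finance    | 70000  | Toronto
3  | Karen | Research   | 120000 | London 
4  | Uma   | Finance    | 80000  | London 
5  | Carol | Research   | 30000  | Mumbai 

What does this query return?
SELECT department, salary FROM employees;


Projecting columns: department, salary

5 rows:
Finance, 50000
Finance, 70000
Research, 120000
Finance, 80000
Research, 30000


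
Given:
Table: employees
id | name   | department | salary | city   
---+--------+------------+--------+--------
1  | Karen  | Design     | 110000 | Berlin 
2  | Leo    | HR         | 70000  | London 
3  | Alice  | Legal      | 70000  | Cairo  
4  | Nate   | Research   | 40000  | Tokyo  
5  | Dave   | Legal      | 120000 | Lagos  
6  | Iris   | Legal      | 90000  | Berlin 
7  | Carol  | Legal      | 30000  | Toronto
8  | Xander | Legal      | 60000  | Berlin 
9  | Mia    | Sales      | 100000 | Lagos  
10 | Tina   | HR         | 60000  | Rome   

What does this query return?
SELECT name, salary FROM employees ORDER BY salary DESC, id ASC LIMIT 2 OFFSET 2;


Sort by salary DESC (id ASC tiebreak), then skip 2 and take 2
Rows 3 through 4

2 rows:
Mia, 100000
Iris, 90000


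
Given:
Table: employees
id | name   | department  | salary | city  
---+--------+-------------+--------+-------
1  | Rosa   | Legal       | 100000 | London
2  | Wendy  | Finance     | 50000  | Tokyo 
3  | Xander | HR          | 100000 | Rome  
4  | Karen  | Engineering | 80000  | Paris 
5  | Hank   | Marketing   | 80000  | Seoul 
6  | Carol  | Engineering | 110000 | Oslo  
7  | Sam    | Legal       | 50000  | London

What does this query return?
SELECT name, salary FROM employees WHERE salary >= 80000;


Filtering: salary >= 80000
Matching: 5 rows

5 rows:
Rosa, 100000
Xander, 100000
Karen, 80000
Hank, 80000
Carol, 110000


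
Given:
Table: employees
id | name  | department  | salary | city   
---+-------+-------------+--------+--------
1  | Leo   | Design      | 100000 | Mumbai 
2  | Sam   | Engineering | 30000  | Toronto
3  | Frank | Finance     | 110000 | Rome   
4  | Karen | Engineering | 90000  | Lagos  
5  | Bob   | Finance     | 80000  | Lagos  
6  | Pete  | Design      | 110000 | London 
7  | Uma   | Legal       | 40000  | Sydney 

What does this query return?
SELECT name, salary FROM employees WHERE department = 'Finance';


Filtering: department = 'Finance'
Matching rows: 2

2 rows:
Frank, 110000
Bob, 80000


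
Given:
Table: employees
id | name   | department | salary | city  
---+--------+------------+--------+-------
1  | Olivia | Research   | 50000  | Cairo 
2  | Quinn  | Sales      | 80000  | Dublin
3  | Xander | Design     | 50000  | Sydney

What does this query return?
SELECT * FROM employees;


SELECT * returns all 3 rows with all columns

3 rows:
1, Olivia, Research, 50000, Cairo
2, Quinn, Sales, 80000, Dublin
3, Xander, Design, 50000, Sydney


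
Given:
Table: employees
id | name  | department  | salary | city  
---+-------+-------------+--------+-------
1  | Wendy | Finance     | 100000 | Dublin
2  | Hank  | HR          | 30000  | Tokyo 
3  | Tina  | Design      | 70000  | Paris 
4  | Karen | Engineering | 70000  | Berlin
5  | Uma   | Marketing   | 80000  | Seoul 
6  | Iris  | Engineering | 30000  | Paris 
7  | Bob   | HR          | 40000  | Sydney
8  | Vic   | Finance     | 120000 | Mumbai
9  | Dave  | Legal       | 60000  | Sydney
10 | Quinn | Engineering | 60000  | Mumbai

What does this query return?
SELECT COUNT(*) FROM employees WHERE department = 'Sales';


Counting rows where department = 'Sales'


0


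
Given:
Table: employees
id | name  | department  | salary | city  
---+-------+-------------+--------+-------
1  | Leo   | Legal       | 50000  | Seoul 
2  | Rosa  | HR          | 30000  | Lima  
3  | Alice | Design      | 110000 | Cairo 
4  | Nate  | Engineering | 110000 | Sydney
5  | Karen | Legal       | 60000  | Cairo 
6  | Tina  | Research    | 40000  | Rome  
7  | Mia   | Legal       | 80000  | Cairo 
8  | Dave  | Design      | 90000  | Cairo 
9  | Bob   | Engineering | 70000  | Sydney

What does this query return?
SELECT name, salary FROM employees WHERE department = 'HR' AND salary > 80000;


Filtering: department = 'HR' AND salary > 80000
Matching: 0 rows

Empty result set (0 rows)


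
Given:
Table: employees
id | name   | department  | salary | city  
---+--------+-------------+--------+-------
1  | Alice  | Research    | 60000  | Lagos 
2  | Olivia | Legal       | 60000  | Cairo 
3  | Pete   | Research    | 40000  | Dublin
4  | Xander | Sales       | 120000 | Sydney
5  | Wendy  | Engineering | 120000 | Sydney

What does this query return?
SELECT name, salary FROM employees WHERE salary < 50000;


Filtering: salary < 50000
Matching: 1 rows

1 rows:
Pete, 40000


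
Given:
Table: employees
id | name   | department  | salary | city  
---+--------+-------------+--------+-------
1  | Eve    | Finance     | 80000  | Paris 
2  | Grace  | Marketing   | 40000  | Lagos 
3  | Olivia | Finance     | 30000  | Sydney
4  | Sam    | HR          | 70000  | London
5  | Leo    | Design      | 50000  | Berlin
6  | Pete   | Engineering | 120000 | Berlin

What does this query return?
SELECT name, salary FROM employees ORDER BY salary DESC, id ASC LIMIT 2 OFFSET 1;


Sort by salary DESC (id ASC tiebreak), then skip 1 and take 2
Rows 2 through 3

2 rows:
Eve, 80000
Sam, 70000


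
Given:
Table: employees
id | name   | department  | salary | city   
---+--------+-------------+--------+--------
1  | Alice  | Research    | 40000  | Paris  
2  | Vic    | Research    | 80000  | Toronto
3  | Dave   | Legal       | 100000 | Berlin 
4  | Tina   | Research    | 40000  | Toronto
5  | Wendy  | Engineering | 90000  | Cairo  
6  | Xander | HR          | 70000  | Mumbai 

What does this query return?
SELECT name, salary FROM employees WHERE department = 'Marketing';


Filtering: department = 'Marketing'
Matching rows: 0

Empty result set (0 rows)


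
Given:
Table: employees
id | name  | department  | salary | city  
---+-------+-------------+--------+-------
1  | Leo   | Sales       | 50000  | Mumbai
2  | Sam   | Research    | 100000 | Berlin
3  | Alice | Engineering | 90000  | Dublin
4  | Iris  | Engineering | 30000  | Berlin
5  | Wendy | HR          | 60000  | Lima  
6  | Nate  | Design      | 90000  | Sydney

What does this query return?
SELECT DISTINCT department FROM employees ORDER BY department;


All 'department' values (row order): Sales, Research, Engineering, Engineering, HR, Design
Removing duplicates leaves 5 unique value(s).

5 values:
Design
Engineering
HR
Research
Sales


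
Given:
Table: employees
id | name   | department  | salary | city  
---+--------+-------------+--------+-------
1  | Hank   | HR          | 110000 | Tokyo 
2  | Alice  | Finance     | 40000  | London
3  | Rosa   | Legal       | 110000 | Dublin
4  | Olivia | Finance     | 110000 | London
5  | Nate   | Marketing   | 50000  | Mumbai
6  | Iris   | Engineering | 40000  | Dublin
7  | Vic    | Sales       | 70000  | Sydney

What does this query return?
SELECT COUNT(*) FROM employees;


COUNT(*) counts all rows

7


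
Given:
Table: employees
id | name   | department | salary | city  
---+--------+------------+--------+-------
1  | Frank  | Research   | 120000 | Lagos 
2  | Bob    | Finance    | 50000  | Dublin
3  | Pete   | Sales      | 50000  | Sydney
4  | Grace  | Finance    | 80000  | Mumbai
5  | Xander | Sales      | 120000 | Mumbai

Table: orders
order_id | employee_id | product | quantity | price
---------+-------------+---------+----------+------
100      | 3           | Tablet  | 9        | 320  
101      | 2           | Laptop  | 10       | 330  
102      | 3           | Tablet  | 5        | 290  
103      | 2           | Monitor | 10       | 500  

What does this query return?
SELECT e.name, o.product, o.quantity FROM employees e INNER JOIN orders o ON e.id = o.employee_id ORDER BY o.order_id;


Joining employees.id = orders.employee_id:
  employee Pete (id=3) -> order Tablet
  employee Bob (id=2) -> order Laptop
  employee Pete (id=3) -> order Tablet
  employee Bob (id=2) -> order Monitor


4 rows:
Pete, Tablet, 9
Bob, Laptop, 10
Pete, Tablet, 5
Bob, Monitor, 10


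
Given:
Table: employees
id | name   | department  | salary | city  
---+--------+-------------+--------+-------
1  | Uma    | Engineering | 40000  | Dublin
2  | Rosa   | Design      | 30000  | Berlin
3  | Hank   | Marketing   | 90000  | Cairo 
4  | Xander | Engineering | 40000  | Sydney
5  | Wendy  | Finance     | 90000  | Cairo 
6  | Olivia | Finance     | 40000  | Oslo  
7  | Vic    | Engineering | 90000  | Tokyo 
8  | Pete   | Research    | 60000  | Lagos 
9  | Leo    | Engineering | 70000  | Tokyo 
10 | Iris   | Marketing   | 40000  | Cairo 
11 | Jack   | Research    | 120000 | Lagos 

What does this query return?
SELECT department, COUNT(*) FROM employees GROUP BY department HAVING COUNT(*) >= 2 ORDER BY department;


Groups with count >= 2:
  Engineering: 4 -> PASS
  Finance: 2 -> PASS
  Marketing: 2 -> PASS
  Research: 2 -> PASS
  Design: 1 -> filtered out


4 groups:
Engineering, 4
Finance, 2
Marketing, 2
Research, 2


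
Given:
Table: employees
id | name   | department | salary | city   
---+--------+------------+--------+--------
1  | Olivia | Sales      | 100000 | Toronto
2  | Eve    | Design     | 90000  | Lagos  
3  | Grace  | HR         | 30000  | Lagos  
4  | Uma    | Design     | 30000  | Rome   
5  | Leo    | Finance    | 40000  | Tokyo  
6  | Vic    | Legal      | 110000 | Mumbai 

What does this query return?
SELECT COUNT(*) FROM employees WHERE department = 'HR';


Counting rows where department = 'HR'
  Grace -> MATCH


1


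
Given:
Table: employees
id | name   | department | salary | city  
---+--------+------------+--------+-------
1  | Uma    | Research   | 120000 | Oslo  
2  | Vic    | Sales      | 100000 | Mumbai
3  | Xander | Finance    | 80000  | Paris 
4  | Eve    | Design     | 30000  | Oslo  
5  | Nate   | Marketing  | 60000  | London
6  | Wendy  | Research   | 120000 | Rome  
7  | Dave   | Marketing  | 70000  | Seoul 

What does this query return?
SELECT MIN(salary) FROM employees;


Salaries: 120000, 100000, 80000, 30000, 60000, 120000, 70000
MIN = 30000

30000


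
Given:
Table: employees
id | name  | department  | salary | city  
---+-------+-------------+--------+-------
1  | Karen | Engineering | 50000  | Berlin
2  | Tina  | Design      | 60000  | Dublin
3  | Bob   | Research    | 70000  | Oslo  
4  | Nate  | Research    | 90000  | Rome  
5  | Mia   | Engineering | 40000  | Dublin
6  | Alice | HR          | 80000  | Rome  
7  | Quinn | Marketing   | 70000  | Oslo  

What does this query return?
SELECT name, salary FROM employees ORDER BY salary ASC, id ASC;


Sorting by salary ASC, then id ASC for ties

7 rows:
Mia, 40000
Karen, 50000
Tina, 60000
Bob, 70000
Quinn, 70000
Alice, 80000
Nate, 90000


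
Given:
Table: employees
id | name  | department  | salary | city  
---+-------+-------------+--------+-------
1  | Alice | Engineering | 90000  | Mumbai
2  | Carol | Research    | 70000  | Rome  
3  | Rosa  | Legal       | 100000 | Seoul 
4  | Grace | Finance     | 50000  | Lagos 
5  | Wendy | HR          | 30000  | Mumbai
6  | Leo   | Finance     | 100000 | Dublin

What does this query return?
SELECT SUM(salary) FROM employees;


SUM(salary) = 90000 + 70000 + 100000 + 50000 + 30000 + 100000 = 440000

440000


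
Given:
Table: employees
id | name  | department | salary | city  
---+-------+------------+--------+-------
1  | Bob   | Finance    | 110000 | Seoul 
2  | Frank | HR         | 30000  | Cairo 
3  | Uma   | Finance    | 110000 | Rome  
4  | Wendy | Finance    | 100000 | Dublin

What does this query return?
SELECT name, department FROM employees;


Projecting columns: name, department

4 rows:
Bob, Finance
Frank, HR
Uma, Finance
Wendy, Finance


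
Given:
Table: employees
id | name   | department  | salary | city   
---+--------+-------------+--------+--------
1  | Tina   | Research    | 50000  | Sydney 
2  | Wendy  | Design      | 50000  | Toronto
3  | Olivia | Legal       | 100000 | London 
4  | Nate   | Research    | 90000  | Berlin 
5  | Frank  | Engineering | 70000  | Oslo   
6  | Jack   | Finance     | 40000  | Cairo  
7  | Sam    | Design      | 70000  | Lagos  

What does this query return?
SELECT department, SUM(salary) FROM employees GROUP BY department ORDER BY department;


Summing salary within each department:
  Design: 50000 + 70000 = 120000
  Engineering: 70000 = 70000
  Finance: 40000 = 40000
  Legal: 100000 = 100000
  Research: 50000 + 90000 = 140000


5 groups:
Design, 120000
Engineering, 70000
Finance, 40000
Legal, 100000
Research, 140000


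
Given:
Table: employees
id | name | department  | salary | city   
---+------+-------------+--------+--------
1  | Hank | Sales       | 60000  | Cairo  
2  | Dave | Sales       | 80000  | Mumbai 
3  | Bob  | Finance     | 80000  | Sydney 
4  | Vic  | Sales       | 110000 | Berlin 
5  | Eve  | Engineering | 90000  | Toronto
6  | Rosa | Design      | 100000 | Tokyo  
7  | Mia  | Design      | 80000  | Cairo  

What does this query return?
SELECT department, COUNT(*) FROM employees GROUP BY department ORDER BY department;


Assigning each row to its department group:
  Hank -> Sales
  Dave -> Sales
  Bob -> Finance
  Vic -> Sales
  Eve -> Engineering
  Rosa -> Design
  Mia -> Design


4 groups:
Design, 2
Engineering, 1
Finance, 1
Sales, 3


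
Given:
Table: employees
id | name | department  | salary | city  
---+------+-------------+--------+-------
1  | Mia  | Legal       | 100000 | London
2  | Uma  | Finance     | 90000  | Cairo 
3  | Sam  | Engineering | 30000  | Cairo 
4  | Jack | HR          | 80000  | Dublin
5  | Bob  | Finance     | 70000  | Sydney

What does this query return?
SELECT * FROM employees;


SELECT * returns all 5 rows with all columns

5 rows:
1, Mia, Legal, 100000, London
2, Uma, Finance, 90000, Cairo
3, Sam, Engineering, 30000, Cairo
4, Jack, HR, 80000, Dublin
5, Bob, Finance, 70000, Sydney


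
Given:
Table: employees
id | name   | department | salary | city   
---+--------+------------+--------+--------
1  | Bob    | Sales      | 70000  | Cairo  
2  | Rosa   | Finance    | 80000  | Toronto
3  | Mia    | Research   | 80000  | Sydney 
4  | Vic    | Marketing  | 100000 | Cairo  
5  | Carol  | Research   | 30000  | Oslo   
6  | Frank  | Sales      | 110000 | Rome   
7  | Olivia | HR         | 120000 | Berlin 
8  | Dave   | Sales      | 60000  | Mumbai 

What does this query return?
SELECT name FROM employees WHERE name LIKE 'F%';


LIKE 'F%' matches names starting with 'F'
Matching: 1

1 rows:
Frank


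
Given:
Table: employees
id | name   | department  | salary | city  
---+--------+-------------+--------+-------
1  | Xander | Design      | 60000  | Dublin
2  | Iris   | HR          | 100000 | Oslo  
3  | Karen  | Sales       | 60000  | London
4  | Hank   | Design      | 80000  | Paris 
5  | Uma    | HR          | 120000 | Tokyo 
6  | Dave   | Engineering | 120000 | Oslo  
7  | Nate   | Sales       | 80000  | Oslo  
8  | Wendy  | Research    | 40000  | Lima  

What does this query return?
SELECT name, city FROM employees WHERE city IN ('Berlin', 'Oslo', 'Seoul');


Filtering: city IN ('Berlin', 'Oslo', 'Seoul')
Matching: 3 rows

3 rows:
Iris, Oslo
Dave, Oslo
Nate, Oslo


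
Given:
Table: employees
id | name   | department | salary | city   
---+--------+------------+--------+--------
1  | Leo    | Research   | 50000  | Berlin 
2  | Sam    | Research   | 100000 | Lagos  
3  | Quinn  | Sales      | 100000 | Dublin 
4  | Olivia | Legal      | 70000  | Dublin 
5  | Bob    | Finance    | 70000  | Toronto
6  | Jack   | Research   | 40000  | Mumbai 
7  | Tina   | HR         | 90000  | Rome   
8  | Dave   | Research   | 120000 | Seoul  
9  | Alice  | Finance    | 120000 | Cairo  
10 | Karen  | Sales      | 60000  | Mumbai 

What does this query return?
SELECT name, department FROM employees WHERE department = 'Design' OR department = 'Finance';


Filtering: department = 'Design' OR 'Finance'
Matching: 2 rows

2 rows:
Bob, Finance
Alice, Finance


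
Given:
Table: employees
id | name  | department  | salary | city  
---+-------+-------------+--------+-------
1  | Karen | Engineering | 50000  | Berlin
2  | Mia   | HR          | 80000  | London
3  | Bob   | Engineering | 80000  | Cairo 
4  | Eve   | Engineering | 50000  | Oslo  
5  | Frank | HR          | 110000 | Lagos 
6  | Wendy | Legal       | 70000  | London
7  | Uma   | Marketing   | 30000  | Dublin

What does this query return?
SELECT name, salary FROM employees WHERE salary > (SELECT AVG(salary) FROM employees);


Subquery: AVG(salary) = 67142.86
Filtering: salary > 67142.86
  Mia (80000) -> MATCH
  Bob (80000) -> MATCH
  Frank (110000) -> MATCH
  Wendy (70000) -> MATCH


4 rows:
Mia, 80000
Bob, 80000
Frank, 110000
Wendy, 70000


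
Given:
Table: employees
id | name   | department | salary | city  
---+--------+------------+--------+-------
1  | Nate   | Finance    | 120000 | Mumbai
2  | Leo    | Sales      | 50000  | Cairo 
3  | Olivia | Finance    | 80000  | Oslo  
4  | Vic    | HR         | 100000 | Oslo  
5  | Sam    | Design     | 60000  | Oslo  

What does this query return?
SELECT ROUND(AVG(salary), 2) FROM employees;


SUM(salary) = 410000
COUNT = 5
ROUND(AVG, 2) = ROUND(410000 / 5, 2) = 82000.0

82000.0


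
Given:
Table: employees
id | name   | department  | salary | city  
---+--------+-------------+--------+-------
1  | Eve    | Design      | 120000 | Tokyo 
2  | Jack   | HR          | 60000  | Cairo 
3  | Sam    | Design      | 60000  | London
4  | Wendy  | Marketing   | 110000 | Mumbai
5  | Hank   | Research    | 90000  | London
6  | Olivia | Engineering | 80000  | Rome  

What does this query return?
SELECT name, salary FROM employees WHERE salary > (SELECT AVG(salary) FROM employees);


Subquery: AVG(salary) = 86666.67
Filtering: salary > 86666.67
  Eve (120000) -> MATCH
  Wendy (110000) -> MATCH
  Hank (90000) -> MATCH


3 rows:
Eve, 120000
Wendy, 110000
Hank, 90000


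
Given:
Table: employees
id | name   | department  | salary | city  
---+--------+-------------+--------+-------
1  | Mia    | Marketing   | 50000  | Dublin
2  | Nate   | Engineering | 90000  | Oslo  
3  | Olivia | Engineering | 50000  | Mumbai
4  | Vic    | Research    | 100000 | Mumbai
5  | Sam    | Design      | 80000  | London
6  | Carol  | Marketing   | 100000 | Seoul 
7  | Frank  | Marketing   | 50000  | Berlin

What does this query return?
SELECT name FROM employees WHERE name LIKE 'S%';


LIKE 'S%' matches names starting with 'S'
Matching: 1

1 rows:
Sam


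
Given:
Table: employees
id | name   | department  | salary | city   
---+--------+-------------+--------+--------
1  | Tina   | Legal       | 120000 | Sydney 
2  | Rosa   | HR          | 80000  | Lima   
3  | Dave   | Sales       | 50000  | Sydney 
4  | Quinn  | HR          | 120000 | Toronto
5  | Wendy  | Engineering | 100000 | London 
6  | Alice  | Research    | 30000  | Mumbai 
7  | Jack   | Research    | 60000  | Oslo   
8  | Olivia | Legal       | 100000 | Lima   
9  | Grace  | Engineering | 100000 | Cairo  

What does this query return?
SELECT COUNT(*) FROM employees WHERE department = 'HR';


Counting rows where department = 'HR'
  Rosa -> MATCH
  Quinn -> MATCH


2


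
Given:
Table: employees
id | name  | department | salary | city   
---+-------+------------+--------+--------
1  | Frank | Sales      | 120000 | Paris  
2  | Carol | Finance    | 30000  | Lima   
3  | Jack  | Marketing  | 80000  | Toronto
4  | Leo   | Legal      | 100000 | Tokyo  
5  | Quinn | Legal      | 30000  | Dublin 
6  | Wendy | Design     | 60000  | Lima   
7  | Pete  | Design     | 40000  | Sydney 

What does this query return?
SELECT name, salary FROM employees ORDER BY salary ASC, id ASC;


Sorting by salary ASC, then id ASC for ties

7 rows:
Carol, 30000
Quinn, 30000
Pete, 40000
Wendy, 60000
Jack, 80000
Leo, 100000
Frank, 120000


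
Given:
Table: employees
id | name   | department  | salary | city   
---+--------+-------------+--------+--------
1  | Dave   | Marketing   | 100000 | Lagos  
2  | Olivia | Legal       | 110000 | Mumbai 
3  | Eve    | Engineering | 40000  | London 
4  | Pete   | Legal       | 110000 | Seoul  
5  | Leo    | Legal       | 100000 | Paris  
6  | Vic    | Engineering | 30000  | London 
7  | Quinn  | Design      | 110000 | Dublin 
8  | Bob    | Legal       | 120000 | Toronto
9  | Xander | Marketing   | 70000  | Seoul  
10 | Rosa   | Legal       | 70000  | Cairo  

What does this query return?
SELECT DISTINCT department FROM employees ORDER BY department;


All 'department' values (row order): Marketing, Legal, Engineering, Legal, Legal, Engineering, Design, Legal, Marketing, Legal
Removing duplicates leaves 4 unique value(s).

4 values:
Design
Engineering
Legal
Marketing


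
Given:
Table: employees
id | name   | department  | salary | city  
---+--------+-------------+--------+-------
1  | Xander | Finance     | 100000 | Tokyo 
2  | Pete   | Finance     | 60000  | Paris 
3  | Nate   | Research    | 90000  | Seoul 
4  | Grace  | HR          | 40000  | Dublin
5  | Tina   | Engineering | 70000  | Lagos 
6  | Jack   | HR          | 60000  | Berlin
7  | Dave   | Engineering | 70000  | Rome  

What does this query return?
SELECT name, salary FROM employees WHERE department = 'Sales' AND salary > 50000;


Filtering: department = 'Sales' AND salary > 50000
Matching: 0 rows

Empty result set (0 rows)


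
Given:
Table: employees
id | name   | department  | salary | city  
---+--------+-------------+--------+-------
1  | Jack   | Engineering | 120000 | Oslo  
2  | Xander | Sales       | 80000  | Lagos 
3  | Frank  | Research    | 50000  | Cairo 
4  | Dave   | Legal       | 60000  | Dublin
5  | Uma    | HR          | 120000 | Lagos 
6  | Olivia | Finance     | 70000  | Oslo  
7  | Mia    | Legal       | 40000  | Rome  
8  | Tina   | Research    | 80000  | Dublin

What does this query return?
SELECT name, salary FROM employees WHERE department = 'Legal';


Filtering: department = 'Legal'
Matching rows: 2

2 rows:
Dave, 60000
Mia, 40000


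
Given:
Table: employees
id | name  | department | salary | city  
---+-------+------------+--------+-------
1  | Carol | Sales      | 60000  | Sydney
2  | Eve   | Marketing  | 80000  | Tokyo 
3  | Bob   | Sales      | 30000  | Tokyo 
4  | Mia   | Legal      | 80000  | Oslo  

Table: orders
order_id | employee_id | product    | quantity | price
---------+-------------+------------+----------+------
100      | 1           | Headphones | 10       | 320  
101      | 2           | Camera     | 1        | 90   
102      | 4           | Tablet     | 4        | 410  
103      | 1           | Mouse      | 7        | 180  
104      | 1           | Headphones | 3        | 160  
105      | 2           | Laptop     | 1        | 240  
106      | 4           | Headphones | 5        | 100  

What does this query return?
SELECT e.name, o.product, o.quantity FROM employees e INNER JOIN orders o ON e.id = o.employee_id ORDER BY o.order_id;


Joining employees.id = orders.employee_id:
  employee Carol (id=1) -> order Headphones
  employee Eve (id=2) -> order Camera
  employee Mia (id=4) -> order Tablet
  employee Carol (id=1) -> order Mouse
  employee Carol (id=1) -> order Headphones
  employee Eve (id=2) -> order Laptop
  employee Mia (id=4) -> order Headphones


7 rows:
Carol, Headphones, 10
Eve, Camera, 1
Mia, Tablet, 4
Carol, Mouse, 7
Carol, Headphones, 3
Eve, Laptop, 1
Mia, Headphones, 5


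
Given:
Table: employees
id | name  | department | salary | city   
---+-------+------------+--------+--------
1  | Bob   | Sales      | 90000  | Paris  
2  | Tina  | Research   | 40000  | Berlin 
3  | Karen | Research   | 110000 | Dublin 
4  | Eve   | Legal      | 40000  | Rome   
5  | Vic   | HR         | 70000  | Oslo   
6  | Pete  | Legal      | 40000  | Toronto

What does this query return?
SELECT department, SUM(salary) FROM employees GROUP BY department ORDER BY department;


Summing salary within each department:
  HR: 70000 = 70000
  Legal: 40000 + 40000 = 80000
  Research: 40000 + 110000 = 150000
  Sales: 90000 = 90000


4 groups:
HR, 70000
Legal, 80000
Research, 150000
Sales, 90000


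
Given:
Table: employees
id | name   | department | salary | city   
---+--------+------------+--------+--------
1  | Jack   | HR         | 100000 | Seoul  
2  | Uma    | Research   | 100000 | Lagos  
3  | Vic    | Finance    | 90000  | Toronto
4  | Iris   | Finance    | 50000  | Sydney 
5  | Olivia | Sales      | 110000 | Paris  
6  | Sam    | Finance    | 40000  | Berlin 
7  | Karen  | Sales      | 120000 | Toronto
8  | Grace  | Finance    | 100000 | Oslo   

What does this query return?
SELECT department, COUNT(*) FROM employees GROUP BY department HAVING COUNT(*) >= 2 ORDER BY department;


Groups with count >= 2:
  Finance: 4 -> PASS
  Sales: 2 -> PASS
  HR: 1 -> filtered out
  Research: 1 -> filtered out


2 groups:
Finance, 4
Sales, 2


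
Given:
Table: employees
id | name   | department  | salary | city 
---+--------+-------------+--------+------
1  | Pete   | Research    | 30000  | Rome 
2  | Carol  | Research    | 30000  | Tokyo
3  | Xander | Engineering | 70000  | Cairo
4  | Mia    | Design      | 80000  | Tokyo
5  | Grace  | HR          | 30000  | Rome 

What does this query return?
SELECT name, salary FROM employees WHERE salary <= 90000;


Filtering: salary <= 90000
Matching: 5 rows

5 rows:
Pete, 30000
Carol, 30000
Xander, 70000
Mia, 80000
Grace, 30000


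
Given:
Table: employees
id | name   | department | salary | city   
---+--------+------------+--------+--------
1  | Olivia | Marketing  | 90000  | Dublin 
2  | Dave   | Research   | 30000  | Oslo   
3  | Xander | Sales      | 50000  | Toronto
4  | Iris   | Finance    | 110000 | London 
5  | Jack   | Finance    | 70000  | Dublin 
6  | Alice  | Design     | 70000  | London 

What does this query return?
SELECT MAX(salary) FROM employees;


Salaries: 90000, 30000, 50000, 110000, 70000, 70000
MAX = 110000

110000


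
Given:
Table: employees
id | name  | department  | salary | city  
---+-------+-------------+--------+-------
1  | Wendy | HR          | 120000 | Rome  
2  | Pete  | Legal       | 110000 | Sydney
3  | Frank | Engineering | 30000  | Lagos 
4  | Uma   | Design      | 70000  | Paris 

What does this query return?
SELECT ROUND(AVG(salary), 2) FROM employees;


SUM(salary) = 330000
COUNT = 4
ROUND(AVG, 2) = ROUND(330000 / 4, 2) = 82500.0

82500.0


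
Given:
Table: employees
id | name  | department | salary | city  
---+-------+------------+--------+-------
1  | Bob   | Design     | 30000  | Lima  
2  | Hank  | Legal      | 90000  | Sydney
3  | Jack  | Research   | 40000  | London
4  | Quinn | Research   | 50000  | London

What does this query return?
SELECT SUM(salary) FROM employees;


SUM(salary) = 30000 + 90000 + 40000 + 50000 = 210000

210000


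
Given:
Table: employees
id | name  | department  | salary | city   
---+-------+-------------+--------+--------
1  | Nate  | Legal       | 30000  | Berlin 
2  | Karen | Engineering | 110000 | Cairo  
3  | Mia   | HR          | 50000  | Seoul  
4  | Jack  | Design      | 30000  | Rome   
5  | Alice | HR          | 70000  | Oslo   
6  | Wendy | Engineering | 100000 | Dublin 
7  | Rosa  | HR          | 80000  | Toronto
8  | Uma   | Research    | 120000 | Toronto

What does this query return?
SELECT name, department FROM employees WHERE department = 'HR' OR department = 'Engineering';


Filtering: department = 'HR' OR 'Engineering'
Matching: 5 rows

5 rows:
Karen, Engineering
Mia, HR
Alice, HR
Wendy, Engineering
Rosa, HR


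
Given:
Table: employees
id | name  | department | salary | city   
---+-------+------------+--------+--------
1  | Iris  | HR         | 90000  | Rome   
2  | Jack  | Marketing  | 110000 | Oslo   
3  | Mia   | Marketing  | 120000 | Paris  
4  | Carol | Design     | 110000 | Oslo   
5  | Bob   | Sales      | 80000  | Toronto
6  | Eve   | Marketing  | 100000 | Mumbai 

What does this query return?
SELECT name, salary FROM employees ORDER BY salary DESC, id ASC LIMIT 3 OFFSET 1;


Sort by salary DESC (id ASC tiebreak), then skip 1 and take 3
Rows 2 through 4

3 rows:
Jack, 110000
Carol, 110000
Eve, 100000


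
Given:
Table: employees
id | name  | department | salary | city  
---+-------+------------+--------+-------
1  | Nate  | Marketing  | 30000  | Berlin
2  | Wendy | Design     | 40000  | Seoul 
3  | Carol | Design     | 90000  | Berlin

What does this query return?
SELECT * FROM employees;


SELECT * returns all 3 rows with all columns

3 rows:
1, Nate, Marketing, 30000, Berlin
2, Wendy, Design, 40000, Seoul
3, Carol, Design, 90000, Berlin


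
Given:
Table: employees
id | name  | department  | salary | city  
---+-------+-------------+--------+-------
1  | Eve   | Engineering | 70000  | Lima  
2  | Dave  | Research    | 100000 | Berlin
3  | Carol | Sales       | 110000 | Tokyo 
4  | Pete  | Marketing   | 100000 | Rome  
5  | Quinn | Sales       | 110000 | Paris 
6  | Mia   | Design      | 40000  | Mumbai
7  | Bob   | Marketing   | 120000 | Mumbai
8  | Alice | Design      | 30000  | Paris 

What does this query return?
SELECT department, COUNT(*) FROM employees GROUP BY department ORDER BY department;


Assigning each row to its department group:
  Eve -> Engineering
  Dave -> Research
  Carol -> Sales
  Pete -> Marketing
  Quinn -> Sales
  Mia -> Design
  Bob -> Marketing
  Alice -> Design


5 groups:
Design, 2
Engineering, 1
Marketing, 2
Research, 1
Sales, 2


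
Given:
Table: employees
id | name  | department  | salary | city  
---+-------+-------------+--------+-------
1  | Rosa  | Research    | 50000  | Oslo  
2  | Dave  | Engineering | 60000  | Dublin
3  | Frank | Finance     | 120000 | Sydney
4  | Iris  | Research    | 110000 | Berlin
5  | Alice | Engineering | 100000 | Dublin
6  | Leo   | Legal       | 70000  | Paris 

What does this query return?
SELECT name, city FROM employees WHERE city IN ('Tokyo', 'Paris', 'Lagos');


Filtering: city IN ('Tokyo', 'Paris', 'Lagos')
Matching: 1 rows

1 rows:
Leo, Paris


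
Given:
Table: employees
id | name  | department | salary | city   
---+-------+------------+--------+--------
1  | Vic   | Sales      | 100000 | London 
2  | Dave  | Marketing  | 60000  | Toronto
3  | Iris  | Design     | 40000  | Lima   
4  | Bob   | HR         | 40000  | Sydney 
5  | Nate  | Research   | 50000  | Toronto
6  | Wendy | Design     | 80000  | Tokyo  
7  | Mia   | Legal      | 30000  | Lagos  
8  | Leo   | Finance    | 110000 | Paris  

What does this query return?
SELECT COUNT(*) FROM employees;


COUNT(*) counts all rows

8


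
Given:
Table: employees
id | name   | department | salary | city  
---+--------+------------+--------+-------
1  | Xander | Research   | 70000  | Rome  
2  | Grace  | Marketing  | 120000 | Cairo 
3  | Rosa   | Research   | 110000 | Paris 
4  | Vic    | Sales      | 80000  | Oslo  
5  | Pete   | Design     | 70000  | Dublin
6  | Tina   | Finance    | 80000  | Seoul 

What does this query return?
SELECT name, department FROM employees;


Projecting columns: name, department

6 rows:
Xander, Research
Grace, Marketing
Rosa, Research
Vic, Sales
Pete, Design
Tina, Finance


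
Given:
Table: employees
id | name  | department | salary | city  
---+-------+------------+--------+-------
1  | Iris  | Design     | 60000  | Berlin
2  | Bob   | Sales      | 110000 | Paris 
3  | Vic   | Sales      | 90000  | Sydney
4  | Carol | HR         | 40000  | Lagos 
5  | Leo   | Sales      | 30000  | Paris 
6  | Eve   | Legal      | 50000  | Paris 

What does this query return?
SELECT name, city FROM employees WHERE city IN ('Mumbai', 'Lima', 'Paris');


Filtering: city IN ('Mumbai', 'Lima', 'Paris')
Matching: 3 rows

3 rows:
Bob, Paris
Leo, Paris
Eve, Paris
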